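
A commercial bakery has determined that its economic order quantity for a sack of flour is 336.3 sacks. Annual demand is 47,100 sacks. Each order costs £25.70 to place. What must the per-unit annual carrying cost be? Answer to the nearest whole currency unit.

The basic EOQ model gives Q* = √(2DS/H); rearrange for the unknown.
From Q* = √(2DS/H): H = 2DS / Q*² = 2 × 47,100 × 25.7 / 336.3² = 21.4057.

H ≈ £21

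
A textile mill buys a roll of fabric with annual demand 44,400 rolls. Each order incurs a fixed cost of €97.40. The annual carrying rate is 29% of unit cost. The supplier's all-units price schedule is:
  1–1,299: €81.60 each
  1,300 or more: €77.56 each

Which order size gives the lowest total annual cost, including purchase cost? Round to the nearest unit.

Q* ≈ 1,300 rolls

Holding cost per unit per year at price C is H = 0.29·C.
Candidates are each tier's EOQ (if it falls in that tier) and each price-break quantity.
EOQ at €81.60 = 604.6 (feasible in tier 1): TC = 44,400×€81.60 + (44,400/604.6)×97.4 + (604.6/2)×0.29×€81.60 = €3,637,346.39.
EOQ at €77.56 = 620.1 < 1300, so use break Q=1300: TC = 44,400×€77.56 + (44,400/1300.0)×97.4 + (1300.0/2)×0.29×€77.56 = €3,461,610.64.
Lowest total cost is €3,461,610.64 at Q = 1300.0.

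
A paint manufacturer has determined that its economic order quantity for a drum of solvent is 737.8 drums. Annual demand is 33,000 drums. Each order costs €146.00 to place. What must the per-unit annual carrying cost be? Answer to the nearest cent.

Invert the EOQ relation Q*² = 2DS/H.
From Q* = √(2DS/H): H = 2DS / Q*² = 2 × 33,000 × 146 / 737.8² = 17.7019.

H ≈ €17.70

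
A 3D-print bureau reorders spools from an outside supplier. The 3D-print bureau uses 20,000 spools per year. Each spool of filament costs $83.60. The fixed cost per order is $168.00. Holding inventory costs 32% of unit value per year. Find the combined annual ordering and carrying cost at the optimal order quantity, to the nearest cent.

TC* ≈ $13,407.96

Holding cost H = 0.32 × $83.60 = $26.7520 per unit per year.
The optimal lot size = √(2DS/H) = √(2 × 20,000 × 168 / 26.752) ≈ 501.19.
At Q*, ordering cost (D/Q*)S equals holding cost (Q*/2)H, each = √(DSH/2).
Minimum total = √(2DSH) = √(2 × 20,000 × 168 × 26.752) ≈ 13407.962.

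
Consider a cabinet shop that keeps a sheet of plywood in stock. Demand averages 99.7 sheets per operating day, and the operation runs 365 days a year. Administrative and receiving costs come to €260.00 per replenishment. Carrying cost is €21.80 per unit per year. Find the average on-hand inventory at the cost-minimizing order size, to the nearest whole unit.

Average inventory ≈ 466 sheets

Annual demand D = 99.7 × 365 = 36,390.5.
Q* = √(2DS/H) = √(2 × 36,390.5 × 260 / 21.8) ≈ 931.68.
Average inventory = Q*/2 ≈ 931.68 / 2 = 465.841.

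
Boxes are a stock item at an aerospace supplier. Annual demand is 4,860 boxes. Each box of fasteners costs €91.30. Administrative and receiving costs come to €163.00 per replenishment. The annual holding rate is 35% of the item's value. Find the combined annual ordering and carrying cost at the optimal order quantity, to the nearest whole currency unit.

TC* ≈ €7,115

Holding cost H = 0.35 × €91.30 = €31.9550 per unit per year.
Q* = √(2DS/H) = √(2 × 4,860 × 163 / 31.955) ≈ 222.67.
At the optimum the two cost components are equal, so total cost = 2·(Q*/2)H = Q*·H.
Minimum total = √(2DSH) = √(2 × 4,860 × 163 × 31.955) ≈ 7115.351.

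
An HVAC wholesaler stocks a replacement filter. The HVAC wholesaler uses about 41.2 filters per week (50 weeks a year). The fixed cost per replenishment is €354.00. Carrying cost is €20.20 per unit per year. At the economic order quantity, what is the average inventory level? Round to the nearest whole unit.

Annual demand D = 41.2 × 50 = 2,060.
Q* = √(2DS/H) = √(2 × 2,060 × 354 / 20.2) ≈ 268.70.
Average inventory = Q*/2 ≈ 268.70 / 2 = 134.352.

Average inventory ≈ 134 filters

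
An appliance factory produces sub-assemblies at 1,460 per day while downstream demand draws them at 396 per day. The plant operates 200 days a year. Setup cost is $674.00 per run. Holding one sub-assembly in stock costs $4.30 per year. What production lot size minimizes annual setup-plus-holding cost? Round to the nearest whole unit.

Annual demand D = 396 × 200 = 79,200.
Production build-up factor (1 − d/p) = 1 − 396/1,460 = 0.7288.
Q* = √(2DS / (H(1 − d/p))) = √(2 × 79,200 × 674 / (4.3 × 0.7288)).
= √(106,761,600 / 3.1337) ≈ 5836.855.

Q* ≈ 5,837 sub-assemblies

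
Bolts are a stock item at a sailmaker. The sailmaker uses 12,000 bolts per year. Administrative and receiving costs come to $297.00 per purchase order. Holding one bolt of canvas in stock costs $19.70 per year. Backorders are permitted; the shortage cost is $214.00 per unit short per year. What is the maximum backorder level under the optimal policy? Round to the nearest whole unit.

S* ≈ 53 bolts

With planned backorders, Q* = √(2DS/H) · √((H+B)/B).
√(2DS/H) = √(2 × 12,000 × 297 / 19.7) = 601.521.
√((H+B)/B) = √((19.7+214)/214) = 1.0450.
Q* ≈ 628.598.
S* = Q* · H/(H+B) = 628.598 × 19.7/233.7 ≈ 52.988.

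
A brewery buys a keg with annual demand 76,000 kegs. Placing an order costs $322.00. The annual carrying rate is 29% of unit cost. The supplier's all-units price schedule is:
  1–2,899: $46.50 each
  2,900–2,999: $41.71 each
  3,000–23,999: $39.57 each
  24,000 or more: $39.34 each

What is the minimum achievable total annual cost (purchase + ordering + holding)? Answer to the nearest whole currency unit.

TC* ≈ $3,032,690

Holding cost per unit per year at price C is H = 0.29·C.
Evaluate total cost at each tier's feasible EOQ or, if the EOQ is below the tier, at the tier's minimum quantity.
EOQ at $46.50 = 1905.1 (feasible in tier 1): TC = 76,000×$46.50 + (76,000/1905.1)×322 + (1905.1/2)×0.29×$46.50 = $3,559,690.66.
EOQ at $41.71 = 2011.5 < 2900, so use break Q=2900: TC = 76,000×$41.71 + (76,000/2900.0)×322 + (2900.0/2)×0.29×$41.71 = $3,195,937.68.
EOQ at $39.57 = 2065.2 < 3000, so use break Q=3000: TC = 76,000×$39.57 + (76,000/3000.0)×322 + (3000.0/2)×0.29×$39.57 = $3,032,690.28.
EOQ at $39.34 = 2071.3 < 24000, so use break Q=24000: TC = 76,000×$39.34 + (76,000/24000.0)×322 + (24000.0/2)×0.29×$39.34 = $3,127,762.87.
Lowest total cost among the candidates is at Q = 3000.0.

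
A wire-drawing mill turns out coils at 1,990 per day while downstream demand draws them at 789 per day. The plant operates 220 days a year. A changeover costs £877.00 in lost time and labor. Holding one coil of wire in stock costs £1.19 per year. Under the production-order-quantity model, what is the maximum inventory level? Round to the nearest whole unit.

I_max ≈ 12,426 coils

Annual demand D = 789 × 220 = 173,580.
Production build-up factor (1 − d/p) = 1 − 789/1,990 = 0.6035.
Q* = √(2DS / (H(1 − d/p))) = √(2 × 173,580 × 877 / (1.19 × 0.6035)).
= √(304,459,320 / 0.7182) ≈ 20589.518.
Maximum inventory = Q*(1 − d/p) = 20589.518 × 0.6035 ≈ 12426.137.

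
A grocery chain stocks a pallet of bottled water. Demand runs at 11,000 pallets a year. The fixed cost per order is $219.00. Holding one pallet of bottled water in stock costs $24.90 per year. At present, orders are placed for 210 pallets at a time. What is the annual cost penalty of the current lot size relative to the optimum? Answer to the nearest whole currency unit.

Extra cost ≈ $3,133 per year

EOQ = √(2DS/H) = √(2 × 11,000 × 219 / 24.9) ≈ 439.88.
Cost at Q* = (D/Q*)S + (Q*/2)H = √(2DSH) ≈ $10,953.00.
Cost at Q = 210: (11,000/210)×219 + (210/2)×24.9 = $11,471.43 + $2,614.50 = $14,085.93.
Excess = $14,085.93 − $10,953.00 = $3,132.93.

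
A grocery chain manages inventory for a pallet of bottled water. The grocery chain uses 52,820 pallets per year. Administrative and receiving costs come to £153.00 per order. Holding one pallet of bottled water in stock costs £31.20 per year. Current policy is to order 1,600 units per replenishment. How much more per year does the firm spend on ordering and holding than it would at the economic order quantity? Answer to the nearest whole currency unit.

Extra cost ≈ £7,555 per year

EOQ = √(2DS/H) = √(2 × 52,820 × 153 / 31.2) ≈ 719.75.
Cost at Q* = (D/Q*)S + (Q*/2)H = √(2DSH) ≈ £22,456.25.
Cost at Q = 1,600: (52,820/1,600)×153 + (1,600/2)×31.2 = £5,050.91 + £24,960.00 = £30,010.91.
Excess = £30,010.91 − £22,456.25 = £7,554.66.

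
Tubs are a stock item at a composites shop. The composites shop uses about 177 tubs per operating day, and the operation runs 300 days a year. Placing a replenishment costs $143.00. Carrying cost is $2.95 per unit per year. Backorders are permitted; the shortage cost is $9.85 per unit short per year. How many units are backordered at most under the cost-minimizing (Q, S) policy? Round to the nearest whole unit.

S* ≈ 596 tubs

Annual demand D = 177 × 300 = 53,100.
With planned backorders, Q* = √(2DS/H) · √((H+B)/B).
√(2DS/H) = √(2 × 53,100 × 143 / 2.95) = 2268.920.
√((H+B)/B) = √((2.95+9.85)/9.85) = 1.1400.
Q* ≈ 2586.462.
S* = Q* · H/(H+B) = 2586.462 × 2.95/12.8 ≈ 596.099.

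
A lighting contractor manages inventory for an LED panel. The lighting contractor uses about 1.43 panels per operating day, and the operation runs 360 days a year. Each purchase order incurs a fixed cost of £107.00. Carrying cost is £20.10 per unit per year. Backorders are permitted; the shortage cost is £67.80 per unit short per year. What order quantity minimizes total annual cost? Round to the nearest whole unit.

Q* ≈ 84 panels

Annual demand D = 1.43 × 360 = 514.8.
With planned backorders, Q* = √(2DS/H) · √((H+B)/B).
√(2DS/H) = √(2 × 514.8 × 107 / 20.1) = 74.033.
√((H+B)/B) = √((20.1+67.8)/67.8) = 1.1386.
Q* ≈ 84.296.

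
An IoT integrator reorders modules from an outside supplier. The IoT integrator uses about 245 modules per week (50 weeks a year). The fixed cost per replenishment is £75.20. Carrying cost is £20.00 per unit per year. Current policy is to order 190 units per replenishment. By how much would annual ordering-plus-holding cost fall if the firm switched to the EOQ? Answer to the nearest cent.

Annual demand D = 245 × 50 = 12,250.
EOQ = √(2DS/H) = √(2 × 12,250 × 75.2 / 20) ≈ 303.51.
Cost at Q* = (D/Q*)S + (Q*/2)H = √(2DSH) ≈ £6,070.26.
Cost at Q = 190: (12,250/190)×75.2 + (190/2)×20 = £4,848.42 + £1,900.00 = £6,748.42.
Excess = £6,748.42 − £6,070.26 = £678.17.

Extra cost ≈ £678.17 per year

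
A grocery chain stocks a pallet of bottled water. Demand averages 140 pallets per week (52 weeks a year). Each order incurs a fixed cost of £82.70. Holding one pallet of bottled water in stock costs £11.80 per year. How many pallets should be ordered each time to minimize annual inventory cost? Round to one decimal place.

Annual demand D = 140 × 52 = 7,280.
EOQ = √(2DS / H) = √(2 × 7,280 × 82.7 / 11.8).
= √(1,204,112 / 11.8) = √102,043.3898 ≈ 319.442.

Q* ≈ 319.4 pallets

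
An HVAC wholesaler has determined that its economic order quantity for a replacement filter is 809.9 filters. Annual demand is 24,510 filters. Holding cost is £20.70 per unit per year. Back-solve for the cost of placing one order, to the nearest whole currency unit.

Squaring Q* = √(2DS/H) gives Q*² = 2DS/H.
From Q* = √(2DS/H): S = Q*²H / (2D) = 809.9² × 20.7 / (2 × 24,510) = 276.9873.

S ≈ £277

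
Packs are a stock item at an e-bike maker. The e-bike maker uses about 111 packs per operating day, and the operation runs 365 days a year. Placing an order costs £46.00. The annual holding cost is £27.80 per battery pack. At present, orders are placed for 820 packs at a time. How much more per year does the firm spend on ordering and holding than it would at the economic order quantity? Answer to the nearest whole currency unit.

Extra cost ≈ £3,491 per year

Annual demand D = 111 × 365 = 40,515.
EOQ = √(2DS/H) = √(2 × 40,515 × 46 / 27.8) ≈ 366.17.
Cost at Q* = (D/Q*)S + (Q*/2)H = √(2DSH) ≈ £10,179.45.
Cost at Q = 820: (40,515/820)×46 + (820/2)×27.8 = £2,272.79 + £11,398.00 = £13,670.79.
Excess = £13,670.79 − £10,179.45 = £3,491.34.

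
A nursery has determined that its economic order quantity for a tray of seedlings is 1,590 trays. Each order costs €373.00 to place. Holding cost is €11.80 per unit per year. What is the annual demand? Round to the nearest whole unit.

Invert the EOQ relation Q*² = 2DS/H.
From Q* = √(2DS/H): D = Q*²H / (2S) = 1,590² × 11.8 / (2 × 373) = 39988.713.

D ≈ 39,989 trays per year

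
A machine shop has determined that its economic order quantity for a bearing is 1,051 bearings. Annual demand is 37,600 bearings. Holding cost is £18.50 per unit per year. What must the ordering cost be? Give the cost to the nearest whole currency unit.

Squaring Q* = √(2DS/H) gives Q*² = 2DS/H.
From Q* = √(2DS/H): S = Q*²H / (2D) = 1,051² × 18.5 / (2 × 37,600) = 271.7436.

S ≈ £272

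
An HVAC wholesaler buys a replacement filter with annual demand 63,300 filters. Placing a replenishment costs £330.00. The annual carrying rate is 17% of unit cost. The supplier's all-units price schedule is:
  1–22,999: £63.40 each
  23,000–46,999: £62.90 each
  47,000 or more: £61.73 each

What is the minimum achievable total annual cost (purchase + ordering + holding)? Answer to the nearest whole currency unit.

TC* ≈ £4,034,440

Holding cost per unit per year at price C is H = 0.17·C.
For each price level, check whether its EOQ is feasible; otherwise the best quantity at that price is the breakpoint.
EOQ at £63.40 = 1968.8 (feasible in tier 1): TC = 63,300×£63.40 + (63,300/1968.8)×330 + (1968.8/2)×0.17×£63.40 = £4,034,439.88.
EOQ at £62.90 = 1976.6 < 23000, so use break Q=23000: TC = 63,300×£62.90 + (63,300/23000.0)×330 + (23000.0/2)×0.17×£62.90 = £4,105,447.72.
EOQ at £61.73 = 1995.3 < 47000, so use break Q=47000: TC = 63,300×£61.73 + (63,300/47000.0)×330 + (47000.0/2)×0.17×£61.73 = £4,154,564.80.
Lowest total cost among the candidates is at Q = 1968.8.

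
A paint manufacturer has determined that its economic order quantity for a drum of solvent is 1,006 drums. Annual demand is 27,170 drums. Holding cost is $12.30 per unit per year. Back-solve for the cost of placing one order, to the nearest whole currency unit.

S ≈ $229

Squaring Q* = √(2DS/H) gives Q*² = 2DS/H.
From Q* = √(2DS/H): S = Q*²H / (2D) = 1,006² × 12.3 / (2 × 27,170) = 229.0770.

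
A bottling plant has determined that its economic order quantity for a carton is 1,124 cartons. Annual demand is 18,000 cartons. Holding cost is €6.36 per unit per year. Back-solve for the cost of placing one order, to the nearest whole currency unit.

Invert the EOQ relation Q*² = 2DS/H.
From Q* = √(2DS/H): S = Q*²H / (2D) = 1,124² × 6.36 / (2 × 18,000) = 223.1964.

S ≈ €223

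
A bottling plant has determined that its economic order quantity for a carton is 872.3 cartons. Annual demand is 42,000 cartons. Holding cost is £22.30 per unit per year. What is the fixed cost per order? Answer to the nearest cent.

S ≈ £202.00

Invert the EOQ relation Q*² = 2DS/H.
From Q* = √(2DS/H): S = Q*²H / (2D) = 872.3² × 22.3 / (2 × 42,000) = 202.0028.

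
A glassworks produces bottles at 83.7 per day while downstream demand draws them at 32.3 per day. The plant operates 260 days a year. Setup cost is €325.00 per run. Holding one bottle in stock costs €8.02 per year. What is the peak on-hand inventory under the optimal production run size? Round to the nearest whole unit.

I_max ≈ 647 bottles

Annual demand D = 32.3 × 260 = 8,398.
Production build-up factor (1 − d/p) = 1 − 32.3/83.7 = 0.6141.
Q* = √(2DS / (H(1 − d/p))) = √(2 × 8,398 × 325 / (8.02 × 0.6141)).
= √(5,458,700 / 4.9251) ≈ 1052.782.
Maximum inventory = Q*(1 − d/p) = 1052.782 × 0.6141 ≈ 646.512.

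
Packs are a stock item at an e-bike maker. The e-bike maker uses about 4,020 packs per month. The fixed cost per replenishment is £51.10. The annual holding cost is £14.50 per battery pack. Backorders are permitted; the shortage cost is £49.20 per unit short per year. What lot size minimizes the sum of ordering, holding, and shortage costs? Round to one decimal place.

Annual demand D = 4,020 × 12 = 48,240.
With planned backorders, Q* = √(2DS/H) · √((H+B)/B).
√(2DS/H) = √(2 × 48,240 × 51.1 / 14.5) = 583.103.
√((H+B)/B) = √((14.5+49.2)/49.2) = 1.1379.
Q* ≈ 663.487.

Q* ≈ 663.5 packs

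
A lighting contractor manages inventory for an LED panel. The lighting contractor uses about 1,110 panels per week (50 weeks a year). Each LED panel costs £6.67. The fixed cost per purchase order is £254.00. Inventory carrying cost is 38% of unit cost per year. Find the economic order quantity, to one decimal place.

Q* ≈ 3,335.2 panels

Annual demand D = 1,110 × 50 = 55,500.
Holding cost H = 0.38 × £6.67 = £2.5346 per unit per year.
EOQ = √(2DS / H) = √(2 × 55,500 × 254 / 2.5346).
= √(28,194,000 / 2.5346) = √11,123,648.702 ≈ 3335.213.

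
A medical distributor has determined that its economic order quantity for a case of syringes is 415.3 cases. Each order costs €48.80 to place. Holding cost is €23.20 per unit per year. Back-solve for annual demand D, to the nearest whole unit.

Invert the EOQ relation Q*² = 2DS/H.
From Q* = √(2DS/H): D = Q*²H / (2S) = 415.3² × 23.2 / (2 × 48.8) = 40997.939.

D ≈ 40,998 cases per year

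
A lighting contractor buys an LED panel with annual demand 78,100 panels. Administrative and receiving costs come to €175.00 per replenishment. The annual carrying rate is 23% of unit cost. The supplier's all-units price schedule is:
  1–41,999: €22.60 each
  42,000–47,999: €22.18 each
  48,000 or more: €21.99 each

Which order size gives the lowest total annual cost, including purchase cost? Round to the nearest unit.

Q* ≈ 2,293 panels

Holding cost per unit per year at price C is H = 0.23·C.
Evaluate total cost at each tier's feasible EOQ or, if the EOQ is below the tier, at the tier's minimum quantity.
EOQ at €22.60 = 2293.2 (feasible in tier 1): TC = 78,100×€22.60 + (78,100/2293.2)×175 + (2293.2/2)×0.23×€22.60 = €1,776,980.04.
EOQ at €22.18 = 2314.8 < 42000, so use break Q=42000: TC = 78,100×€22.18 + (78,100/42000.0)×175 + (42000.0/2)×0.23×€22.18 = €1,839,712.82.
EOQ at €21.99 = 2324.8 < 48000, so use break Q=48000: TC = 78,100×€21.99 + (78,100/48000.0)×175 + (48000.0/2)×0.23×€21.99 = €1,839,088.54.
Lowest total cost is €1,776,980.04 at Q = 2293.2.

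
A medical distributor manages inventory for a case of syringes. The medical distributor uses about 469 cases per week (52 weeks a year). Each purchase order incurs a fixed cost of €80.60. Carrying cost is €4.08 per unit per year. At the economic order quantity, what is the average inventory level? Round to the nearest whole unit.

Average inventory ≈ 491 cases

Annual demand D = 469 × 52 = 24,388.
EOQ = √(2DS/H) = √(2 × 24,388 × 80.6 / 4.08) ≈ 981.61.
Average inventory = Q*/2 ≈ 981.61 / 2 = 490.807.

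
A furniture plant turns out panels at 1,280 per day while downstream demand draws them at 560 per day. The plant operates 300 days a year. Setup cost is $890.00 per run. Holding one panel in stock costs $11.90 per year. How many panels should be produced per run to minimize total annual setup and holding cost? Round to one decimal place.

Annual demand D = 560 × 300 = 168,000.
Production build-up factor (1 − d/p) = 1 − 560/1,280 = 0.5625.
Q* = √(2DS / (H(1 − d/p))) = √(2 × 168,000 × 890 / (11.9 × 0.5625)).
= √(299,040,000 / 6.6938) ≈ 6683.899.

Q* ≈ 6,683.9 panels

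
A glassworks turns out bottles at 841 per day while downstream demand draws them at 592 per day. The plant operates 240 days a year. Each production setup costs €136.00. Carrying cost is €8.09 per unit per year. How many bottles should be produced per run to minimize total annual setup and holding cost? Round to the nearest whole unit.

Annual demand D = 592 × 240 = 142,080.
Production build-up factor (1 − d/p) = 1 − 592/841 = 0.2961.
Q* = √(2DS / (H(1 − d/p))) = √(2 × 142,080 × 136 / (8.09 × 0.2961)).
= √(38,645,760 / 2.3953) ≈ 4016.752.

Q* ≈ 4,017 bottles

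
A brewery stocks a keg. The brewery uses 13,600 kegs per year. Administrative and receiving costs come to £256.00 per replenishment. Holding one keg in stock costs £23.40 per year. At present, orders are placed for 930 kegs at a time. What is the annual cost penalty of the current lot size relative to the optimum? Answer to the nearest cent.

Extra cost ≈ £1,859.90 per year

EOQ = √(2DS/H) = √(2 × 13,600 × 256 / 23.4) ≈ 545.50.
Cost at Q* = (D/Q*)S + (Q*/2)H = √(2DSH) ≈ £12,764.75.
Cost at Q = 930: (13,600/930)×256 + (930/2)×23.4 = £3,743.66 + £10,881.00 = £14,624.66.
Excess = £14,624.66 − £12,764.75 = £1,859.90.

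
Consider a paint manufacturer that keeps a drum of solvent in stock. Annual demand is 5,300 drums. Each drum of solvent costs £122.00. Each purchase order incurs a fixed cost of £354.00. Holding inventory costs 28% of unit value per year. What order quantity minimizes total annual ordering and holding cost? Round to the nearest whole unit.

Q* ≈ 331 drums

Holding cost H = 0.28 × £122.00 = £34.1600 per unit per year.
EOQ = √(2DS / H) = √(2 × 5,300 × 354 / 34.16).
= √(3,752,400 / 34.16) = √109,847.7752 ≈ 331.433.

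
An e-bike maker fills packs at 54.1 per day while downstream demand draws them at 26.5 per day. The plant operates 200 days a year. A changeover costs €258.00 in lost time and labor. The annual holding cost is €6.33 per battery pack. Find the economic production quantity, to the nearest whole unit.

Annual demand D = 26.5 × 200 = 5,300.
Production build-up factor (1 − d/p) = 1 − 26.5/54.1 = 0.5102.
Q* = √(2DS / (H(1 − d/p))) = √(2 × 5,300 × 258 / (6.33 × 0.5102)).
= √(2,734,800 / 3.2294) ≈ 920.248.

Q* ≈ 920 packs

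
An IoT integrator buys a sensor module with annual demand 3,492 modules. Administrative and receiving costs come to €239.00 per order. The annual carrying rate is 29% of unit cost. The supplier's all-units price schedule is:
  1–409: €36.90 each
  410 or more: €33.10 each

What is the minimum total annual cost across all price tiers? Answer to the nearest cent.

Holding cost per unit per year at price C is H = 0.29·C.
For each price level, check whether its EOQ is feasible; otherwise the best quantity at that price is the breakpoint.
EOQ at €36.90 = 394.9 (feasible in tier 1): TC = 3,492×€36.90 + (3,492/394.9)×239 + (394.9/2)×0.29×€36.90 = €133,081.13.
EOQ at €33.10 = 417.0 (feasible in tier 2): TC = 3,492×€33.10 + (3,492/417.0)×239 + (417.0/2)×0.29×€33.10 = €119,588.00.
Lowest total cost among the candidates is at Q = 417.0.

TC* ≈ €119,588.00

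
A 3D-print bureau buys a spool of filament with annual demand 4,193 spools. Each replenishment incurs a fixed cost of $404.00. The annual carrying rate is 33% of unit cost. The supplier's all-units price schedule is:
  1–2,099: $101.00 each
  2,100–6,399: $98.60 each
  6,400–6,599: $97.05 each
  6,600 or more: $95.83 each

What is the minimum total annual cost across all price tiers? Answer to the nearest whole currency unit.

Holding cost per unit per year at price C is H = 0.33·C.
For each price level, check whether its EOQ is feasible; otherwise the best quantity at that price is the breakpoint.
EOQ at $101.00 = 318.8 (feasible in tier 1): TC = 4,193×$101.00 + (4,193/318.8)×404 + (318.8/2)×0.33×$101.00 = $434,119.39.
EOQ at $98.60 = 322.7 < 2100, so use break Q=2100: TC = 4,193×$98.60 + (4,193/2100.0)×404 + (2100.0/2)×0.33×$98.60 = $448,401.35.
EOQ at $97.05 = 325.2 < 6400, so use break Q=6400: TC = 4,193×$97.05 + (4,193/6400.0)×404 + (6400.0/2)×0.33×$97.05 = $509,680.13.
EOQ at $95.83 = 327.3 < 6600, so use break Q=6600: TC = 4,193×$95.83 + (4,193/6600.0)×404 + (6600.0/2)×0.33×$95.83 = $506,430.72.
Lowest total cost among the candidates is at Q = 318.8.

TC* ≈ $434,119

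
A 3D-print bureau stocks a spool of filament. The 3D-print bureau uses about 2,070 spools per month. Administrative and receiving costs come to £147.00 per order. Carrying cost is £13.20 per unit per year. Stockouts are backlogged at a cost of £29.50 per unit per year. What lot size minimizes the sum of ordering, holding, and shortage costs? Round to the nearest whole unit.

Q* ≈ 895 spools

Annual demand D = 2,070 × 12 = 24,840.
With planned backorders, Q* = √(2DS/H) · √((H+B)/B).
√(2DS/H) = √(2 × 24,840 × 147 / 13.2) = 743.811.
√((H+B)/B) = √((13.2+29.5)/29.5) = 1.2031.
Q* ≈ 894.881.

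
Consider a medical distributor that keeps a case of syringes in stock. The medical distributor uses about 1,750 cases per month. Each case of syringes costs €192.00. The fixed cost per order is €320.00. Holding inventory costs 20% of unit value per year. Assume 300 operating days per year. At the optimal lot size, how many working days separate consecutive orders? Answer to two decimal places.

T ≈ 8.45 days

Annual demand D = 1,750 × 12 = 21,000.
Holding cost H = 0.20 × €192.00 = €38.4000 per unit per year.
EOQ = √(2DS/H) = √(2 × 21,000 × 320 / 38.4) ≈ 591.61.
Cycle time = Q*/D × 300 = 591.61 / 21,000 × 300 ≈ 8.452 days.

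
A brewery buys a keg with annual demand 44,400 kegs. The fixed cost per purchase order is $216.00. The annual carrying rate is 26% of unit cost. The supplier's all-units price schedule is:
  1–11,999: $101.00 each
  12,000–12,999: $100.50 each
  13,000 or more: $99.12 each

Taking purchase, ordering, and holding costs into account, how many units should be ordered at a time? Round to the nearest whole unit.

Holding cost per unit per year at price C is H = 0.26·C.
For each price level, check whether its EOQ is feasible; otherwise the best quantity at that price is the breakpoint.
EOQ at $101.00 = 854.6 (feasible in tier 1): TC = 44,400×$101.00 + (44,400/854.6)×216 + (854.6/2)×0.26×$101.00 = $4,506,842.99.
EOQ at $100.50 = 856.8 < 12000, so use break Q=12000: TC = 44,400×$100.50 + (44,400/12000.0)×216 + (12000.0/2)×0.26×$100.50 = $4,619,779.20.
EOQ at $99.12 = 862.7 < 13000, so use break Q=13000: TC = 44,400×$99.12 + (44,400/13000.0)×216 + (13000.0/2)×0.26×$99.12 = $4,569,178.52.
Lowest total cost is $4,506,842.99 at Q = 854.6.

Q* ≈ 855 kegs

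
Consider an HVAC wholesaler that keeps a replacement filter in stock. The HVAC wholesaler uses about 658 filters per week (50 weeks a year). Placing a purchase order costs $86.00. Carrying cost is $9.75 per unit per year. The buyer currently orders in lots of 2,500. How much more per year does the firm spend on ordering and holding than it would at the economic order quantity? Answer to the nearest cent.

Annual demand D = 658 × 50 = 32,900.
EOQ = √(2DS/H) = √(2 × 32,900 × 86 / 9.75) ≈ 761.83.
Cost at Q* = (D/Q*)S + (Q*/2)H = √(2DSH) ≈ $7,427.87.
Cost at Q = 2,500: (32,900/2,500)×86 + (2,500/2)×9.75 = $1,131.76 + $12,187.50 = $13,319.26.
Excess = $13,319.26 − $7,427.87 = $5,891.39.

Extra cost ≈ $5,891.39 per year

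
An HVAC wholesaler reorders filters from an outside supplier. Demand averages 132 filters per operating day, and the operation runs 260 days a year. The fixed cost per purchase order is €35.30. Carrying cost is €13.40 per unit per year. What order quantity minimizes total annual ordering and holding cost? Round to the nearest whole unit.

Annual demand D = 132 × 260 = 34,320.
EOQ = √(2DS / H) = √(2 × 34,320 × 35.3 / 13.4).
= √(2,422,992 / 13.4) = √180,820.2985 ≈ 425.230.

Q* ≈ 425 filters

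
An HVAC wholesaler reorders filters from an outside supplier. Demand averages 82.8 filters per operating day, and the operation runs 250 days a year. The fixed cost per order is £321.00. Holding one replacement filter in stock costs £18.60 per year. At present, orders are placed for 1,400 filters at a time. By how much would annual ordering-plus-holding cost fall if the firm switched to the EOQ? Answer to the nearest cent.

Extra cost ≈ £2,044.16 per year

Annual demand D = 82.8 × 250 = 20,700.
EOQ = √(2DS/H) = √(2 × 20,700 × 321 / 18.6) ≈ 845.27.
Cost at Q* = (D/Q*)S + (Q*/2)H = √(2DSH) ≈ £15,722.05.
Cost at Q = 1,400: (20,700/1,400)×321 + (1,400/2)×18.6 = £4,746.21 + £13,020.00 = £17,766.21.
Excess = £17,766.21 − £15,722.05 = £2,044.16.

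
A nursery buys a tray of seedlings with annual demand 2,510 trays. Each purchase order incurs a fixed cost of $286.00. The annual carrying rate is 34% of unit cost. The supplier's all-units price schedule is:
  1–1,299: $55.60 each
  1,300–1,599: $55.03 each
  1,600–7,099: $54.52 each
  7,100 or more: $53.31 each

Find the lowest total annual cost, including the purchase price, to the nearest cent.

TC* ≈ $144,765.69

Holding cost per unit per year at price C is H = 0.34·C.
Evaluate total cost at each tier's feasible EOQ or, if the EOQ is below the tier, at the tier's minimum quantity.
EOQ at $55.60 = 275.6 (feasible in tier 1): TC = 2,510×$55.60 + (2,510/275.6)×286 + (275.6/2)×0.34×$55.60 = $144,765.69.
EOQ at $55.03 = 277.0 < 1300, so use break Q=1300: TC = 2,510×$55.03 + (2,510/1300.0)×286 + (1300.0/2)×0.34×$55.03 = $150,839.13.
EOQ at $54.52 = 278.3 < 1600, so use break Q=1600: TC = 2,510×$54.52 + (2,510/1600.0)×286 + (1600.0/2)×0.34×$54.52 = $152,123.30.
EOQ at $53.31 = 281.4 < 7100, so use break Q=7100: TC = 2,510×$53.31 + (2,510/7100.0)×286 + (7100.0/2)×0.34×$53.31 = $198,254.38.
Lowest total cost among the candidates is at Q = 275.6.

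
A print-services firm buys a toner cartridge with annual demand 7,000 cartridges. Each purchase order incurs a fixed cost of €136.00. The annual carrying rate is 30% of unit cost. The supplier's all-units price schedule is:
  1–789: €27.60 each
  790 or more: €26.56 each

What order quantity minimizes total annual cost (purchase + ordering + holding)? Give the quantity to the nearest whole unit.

Q* ≈ 790 cartridges

Holding cost per unit per year at price C is H = 0.30·C.
Evaluate total cost at each tier's feasible EOQ or, if the EOQ is below the tier, at the tier's minimum quantity.
EOQ at €27.60 = 479.5 (feasible in tier 1): TC = 7,000×€27.60 + (7,000/479.5)×136 + (479.5/2)×0.30×€27.60 = €197,170.53.
EOQ at €26.56 = 488.8 < 790, so use break Q=790: TC = 7,000×€26.56 + (7,000/790.0)×136 + (790.0/2)×0.30×€26.56 = €190,272.42.
Lowest total cost is €190,272.42 at Q = 790.0.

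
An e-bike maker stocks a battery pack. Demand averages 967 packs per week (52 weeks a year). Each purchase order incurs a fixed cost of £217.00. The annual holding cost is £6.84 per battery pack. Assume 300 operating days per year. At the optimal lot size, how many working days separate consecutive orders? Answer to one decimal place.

Annual demand D = 967 × 52 = 50,284.
Q* = √(2DS/H) = √(2 × 50,284 × 217 / 6.84) ≈ 1786.21.
Cycle time = Q*/D × 300 = 1786.21 / 50,284 × 300 ≈ 10.657 days.

T ≈ 10.7 days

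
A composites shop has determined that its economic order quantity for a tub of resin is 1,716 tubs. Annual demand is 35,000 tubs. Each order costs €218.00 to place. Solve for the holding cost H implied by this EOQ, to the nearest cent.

Invert the EOQ relation Q*² = 2DS/H.
From Q* = √(2DS/H): H = 2DS / Q*² = 2 × 35,000 × 218 / 1,716² = 5.1823.

H ≈ €5.18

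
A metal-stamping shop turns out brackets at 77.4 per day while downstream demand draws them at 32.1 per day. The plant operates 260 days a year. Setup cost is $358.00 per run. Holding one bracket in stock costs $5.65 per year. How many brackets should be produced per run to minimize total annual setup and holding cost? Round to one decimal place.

Q* ≈ 1,344.3 brackets

Annual demand D = 32.1 × 260 = 8,346.
Production build-up factor (1 − d/p) = 1 − 32.1/77.4 = 0.5853.
Q* = √(2DS / (H(1 − d/p))) = √(2 × 8,346 × 358 / (5.65 × 0.5853)).
= √(5,975,736 / 3.3068) ≈ 1344.290.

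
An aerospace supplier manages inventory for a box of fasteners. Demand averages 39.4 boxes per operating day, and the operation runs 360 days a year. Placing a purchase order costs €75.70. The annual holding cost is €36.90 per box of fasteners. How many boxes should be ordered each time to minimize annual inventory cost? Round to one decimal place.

Annual demand D = 39.4 × 360 = 14,184.
EOQ = √(2DS / H) = √(2 × 14,184 × 75.7 / 36.9).
= √(2,147,457.6 / 36.9) = √58,196.6829 ≈ 241.240.

Q* ≈ 241.2 boxes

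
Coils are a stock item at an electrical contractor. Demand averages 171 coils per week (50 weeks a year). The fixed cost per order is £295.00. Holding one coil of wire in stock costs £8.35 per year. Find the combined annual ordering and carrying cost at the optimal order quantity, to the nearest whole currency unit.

TC* ≈ £6,490

Annual demand D = 171 × 50 = 8,550.
The optimal lot size = √(2DS/H) = √(2 × 8,550 × 295 / 8.35) ≈ 777.26.
At the optimum the two cost components are equal, so total cost = 2·(Q*/2)H = Q*·H.
Minimum total = √(2DSH) = √(2 × 8,550 × 295 × 8.35) ≈ 6490.114.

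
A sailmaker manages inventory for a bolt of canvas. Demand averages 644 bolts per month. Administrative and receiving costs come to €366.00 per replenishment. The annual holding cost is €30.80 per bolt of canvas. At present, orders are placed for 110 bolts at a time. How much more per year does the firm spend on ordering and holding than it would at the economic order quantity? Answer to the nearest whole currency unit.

Annual demand D = 644 × 12 = 7,728.
EOQ = √(2DS/H) = √(2 × 7,728 × 366 / 30.8) ≈ 428.56.
Cost at Q* = (D/Q*)S + (Q*/2)H = √(2DSH) ≈ €13,199.71.
Cost at Q = 110: (7,728/110)×366 + (110/2)×30.8 = €25,713.16 + €1,694.00 = €27,407.16.
Excess = €27,407.16 − €13,199.71 = €14,207.45.

Extra cost ≈ €14,207 per year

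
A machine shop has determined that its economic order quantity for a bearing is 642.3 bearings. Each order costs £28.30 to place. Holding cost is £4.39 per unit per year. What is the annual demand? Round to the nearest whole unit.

D ≈ 31,998 bearings per year

The basic EOQ model gives Q* = √(2DS/H); rearrange for the unknown.
From Q* = √(2DS/H): D = Q*²H / (2S) = 642.3² × 4.39 / (2 × 28.3) = 31998.081.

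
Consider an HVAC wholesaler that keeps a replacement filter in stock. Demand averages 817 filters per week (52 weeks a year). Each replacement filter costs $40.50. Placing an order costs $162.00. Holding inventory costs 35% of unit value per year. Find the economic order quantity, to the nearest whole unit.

Annual demand D = 817 × 52 = 42,484.
Holding cost H = 0.35 × $40.50 = $14.1750 per unit per year.
EOQ = √(2DS / H) = √(2 × 42,484 × 162 / 14.175).
= √(13,764,816 / 14.175) = √971,062.8571 ≈ 985.425.

Q* ≈ 985 filters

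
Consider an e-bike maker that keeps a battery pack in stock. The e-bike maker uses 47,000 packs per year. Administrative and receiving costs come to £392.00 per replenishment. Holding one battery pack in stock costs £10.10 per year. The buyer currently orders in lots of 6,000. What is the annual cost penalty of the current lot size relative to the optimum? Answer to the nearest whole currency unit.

Extra cost ≈ £14,079 per year

EOQ = √(2DS/H) = √(2 × 47,000 × 392 / 10.1) ≈ 1910.06.
Cost at Q* = (D/Q*)S + (Q*/2)H = √(2DSH) ≈ £19,291.57.
Cost at Q = 6,000: (47,000/6,000)×392 + (6,000/2)×10.1 = £3,070.67 + £30,300.00 = £33,370.67.
Excess = £33,370.67 − £19,291.57 = £14,079.09.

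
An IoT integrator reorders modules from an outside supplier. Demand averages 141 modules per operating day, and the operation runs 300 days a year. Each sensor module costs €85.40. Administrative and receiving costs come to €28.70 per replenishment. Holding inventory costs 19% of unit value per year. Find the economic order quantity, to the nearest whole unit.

Q* ≈ 387 modules

Annual demand D = 141 × 300 = 42,300.
Holding cost H = 0.19 × €85.40 = €16.2260 per unit per year.
EOQ = √(2DS / H) = √(2 × 42,300 × 28.7 / 16.226).
= √(2,428,020 / 16.226) = √149,637.6186 ≈ 386.830.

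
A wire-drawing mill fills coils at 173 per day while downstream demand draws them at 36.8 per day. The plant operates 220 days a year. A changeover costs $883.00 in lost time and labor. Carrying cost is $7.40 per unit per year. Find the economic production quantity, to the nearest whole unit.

Q* ≈ 1,567 coils

Annual demand D = 36.8 × 220 = 8,096.
Production build-up factor (1 − d/p) = 1 − 36.8/173 = 0.7873.
Q* = √(2DS / (H(1 − d/p))) = √(2 × 8,096 × 883 / (7.4 × 0.7873)).
= √(14,297,536 / 5.8259) ≈ 1566.568.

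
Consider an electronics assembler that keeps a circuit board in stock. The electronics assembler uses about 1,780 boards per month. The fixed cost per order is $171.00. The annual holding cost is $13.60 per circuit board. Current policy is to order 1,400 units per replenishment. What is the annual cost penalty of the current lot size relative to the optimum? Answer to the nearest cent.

Extra cost ≈ $2,161.54 per year

Annual demand D = 1,780 × 12 = 21,360.
EOQ = √(2DS/H) = √(2 × 21,360 × 171 / 13.6) ≈ 732.90.
Cost at Q* = (D/Q*)S + (Q*/2)H = √(2DSH) ≈ $9,967.43.
Cost at Q = 1,400: (21,360/1,400)×171 + (1,400/2)×13.6 = $2,608.97 + $9,520.00 = $12,128.97.
Excess = $12,128.97 − $9,967.43 = $2,161.54.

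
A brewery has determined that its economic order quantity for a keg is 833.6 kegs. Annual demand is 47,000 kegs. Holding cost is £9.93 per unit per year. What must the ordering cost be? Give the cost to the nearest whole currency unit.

S ≈ £73

Invert the EOQ relation Q*² = 2DS/H.
From Q* = √(2DS/H): S = Q*²H / (2D) = 833.6² × 9.93 / (2 × 47,000) = 73.4069.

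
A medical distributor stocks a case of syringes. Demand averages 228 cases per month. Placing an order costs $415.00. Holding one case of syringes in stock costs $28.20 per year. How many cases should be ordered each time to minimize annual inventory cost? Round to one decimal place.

Annual demand D = 228 × 12 = 2,736.
EOQ = √(2DS / H) = √(2 × 2,736 × 415 / 28.2).
= √(2,270,880 / 28.2) = √80,527.6596 ≈ 283.774.

Q* ≈ 283.8 cases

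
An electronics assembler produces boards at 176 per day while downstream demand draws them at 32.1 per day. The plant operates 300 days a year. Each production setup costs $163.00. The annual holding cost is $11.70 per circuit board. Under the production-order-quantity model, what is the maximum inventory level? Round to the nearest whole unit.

Annual demand D = 32.1 × 300 = 9,630.
Production build-up factor (1 − d/p) = 1 − 32.1/176 = 0.8176.
Q* = √(2DS / (H(1 − d/p))) = √(2 × 9,630 × 163 / (11.7 × 0.8176)).
= √(3,139,380 / 9.5661) ≈ 572.869.
Maximum inventory = Q*(1 − d/p) = 572.869 × 0.8176 ≈ 468.385.

I_max ≈ 468 boards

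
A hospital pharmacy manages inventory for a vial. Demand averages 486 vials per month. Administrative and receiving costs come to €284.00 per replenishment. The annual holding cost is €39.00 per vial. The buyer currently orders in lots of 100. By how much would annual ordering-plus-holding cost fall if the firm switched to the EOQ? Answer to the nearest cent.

Annual demand D = 486 × 12 = 5,832.
EOQ = √(2DS/H) = √(2 × 5,832 × 284 / 39) ≈ 291.44.
Cost at Q* = (D/Q*)S + (Q*/2)H = √(2DSH) ≈ €11,366.20.
Cost at Q = 100: (5,832/100)×284 + (100/2)×39 = €16,562.88 + €1,950.00 = €18,512.88.
Excess = €18,512.88 − €11,366.20 = €7,146.68.

Extra cost ≈ €7,146.68 per year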